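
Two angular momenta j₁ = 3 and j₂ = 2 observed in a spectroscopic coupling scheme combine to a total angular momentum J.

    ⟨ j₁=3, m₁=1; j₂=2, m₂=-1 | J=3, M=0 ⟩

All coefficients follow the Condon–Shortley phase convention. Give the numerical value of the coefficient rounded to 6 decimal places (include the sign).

√[7·2!4!2!/9! · 4!2!1!3!3!3!] = √(96/5)
  +(−1)^0/∏(0,2,2,1,2,1)! = 1/8  (running 1/8)
  +(−1)^1/∏(1,1,1,0,3,2)! = -1/12  (running 1/24)
⟨..|..⟩ = √(96/5)·(1/24) = +0.182574

+0.182574  (= +√(1/30))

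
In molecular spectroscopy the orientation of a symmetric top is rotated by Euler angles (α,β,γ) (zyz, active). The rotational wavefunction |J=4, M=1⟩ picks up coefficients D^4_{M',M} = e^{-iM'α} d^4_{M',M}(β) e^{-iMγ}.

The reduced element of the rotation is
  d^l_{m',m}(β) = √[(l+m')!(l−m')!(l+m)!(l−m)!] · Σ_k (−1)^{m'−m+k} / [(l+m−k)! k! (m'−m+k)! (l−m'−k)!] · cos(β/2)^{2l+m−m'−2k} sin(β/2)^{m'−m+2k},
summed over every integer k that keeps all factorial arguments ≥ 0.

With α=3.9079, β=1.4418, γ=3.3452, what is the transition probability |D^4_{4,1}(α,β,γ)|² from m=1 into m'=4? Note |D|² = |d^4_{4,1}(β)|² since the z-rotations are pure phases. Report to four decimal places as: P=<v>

P=0.2650

First d^4_{4,1}(β=1.4418), then the phase factors e^{-i(4)α} and e^{-i(1)γ}:
With c≡cos(β/2)=0.751212 and s≡sin(β/2)=0.660061, N=[40320·1·120·6]^{1/2}=5387.986637
k: max(0,(1)−(4))=0 … min(4+(1),4−(4))=0
  k=0: (−1)^3·5387.9866/(720)·0.7512^5·0.6601^3 = -0.514824
d^4_{4,1}(1.4418) = -0.514824
|D^4_{4,1}|² = |d^4_{4,1}(β)|² = (-0.514824)² = 0.265044 (the z-rotation phases have unit modulus)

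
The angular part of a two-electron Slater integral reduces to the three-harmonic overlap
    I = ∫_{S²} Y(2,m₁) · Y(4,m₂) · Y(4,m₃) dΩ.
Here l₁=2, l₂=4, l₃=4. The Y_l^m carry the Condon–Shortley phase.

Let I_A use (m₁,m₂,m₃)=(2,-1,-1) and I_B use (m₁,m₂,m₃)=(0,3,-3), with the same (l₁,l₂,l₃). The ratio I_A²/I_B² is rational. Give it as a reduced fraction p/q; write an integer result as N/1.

Same 2,4,4: normalisation and zero-m 3j drop out of the ratio.
A: Δ: 2! 2! 6! / 11! → 1/13860; sum: t=0:+1/144 = 1/144; 3j²(2 4 4; 2 -1 -1) = Δ·Π!·Σ² = 10/231  (sign -1)
B: Δ: 2! 2! 6! / 11! → 1/13860; sum: t=1:−1/720 t=2:+1/480 = 1/1440; 3j²(2 4 4; 0 3 -3) = Δ·Π!·Σ² = 7/1980  (sign -1)
I_A²/I_B² = (10/231)/(7/1980) = 600/49

600/49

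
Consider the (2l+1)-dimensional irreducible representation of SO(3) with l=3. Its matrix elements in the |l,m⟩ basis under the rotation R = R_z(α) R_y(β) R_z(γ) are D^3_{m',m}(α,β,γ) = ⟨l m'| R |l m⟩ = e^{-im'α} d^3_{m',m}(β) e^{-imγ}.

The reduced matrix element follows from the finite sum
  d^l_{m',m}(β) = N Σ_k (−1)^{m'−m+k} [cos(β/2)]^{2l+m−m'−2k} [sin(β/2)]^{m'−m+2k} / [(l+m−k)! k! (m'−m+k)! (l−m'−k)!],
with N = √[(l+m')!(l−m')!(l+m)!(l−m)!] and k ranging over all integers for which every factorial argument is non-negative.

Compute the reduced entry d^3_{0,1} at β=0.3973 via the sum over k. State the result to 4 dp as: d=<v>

d^3_{0,1}(β=0.3973) via the finite sum:
Half-angle: c=0.980334, s=0.197346. N=√(6·6·24·2)=41.569219
k∈{1,2,3} keeps every argument non-negative
  k=1: (−1)^0·41.5692/(12)·0.9803^5·0.1973^1 = +0.618998
  k=2: (−1)^1·41.5692/(4)·0.9803^3·0.1973^3 = -0.075252
  k=3: (−1)^2·41.5692/(12)·0.9803^1·0.1973^5 = +0.001016
d^3_{0,1}(0.3973) = +0.618998 -0.075252 +0.001016 = +0.544762

d=0.5448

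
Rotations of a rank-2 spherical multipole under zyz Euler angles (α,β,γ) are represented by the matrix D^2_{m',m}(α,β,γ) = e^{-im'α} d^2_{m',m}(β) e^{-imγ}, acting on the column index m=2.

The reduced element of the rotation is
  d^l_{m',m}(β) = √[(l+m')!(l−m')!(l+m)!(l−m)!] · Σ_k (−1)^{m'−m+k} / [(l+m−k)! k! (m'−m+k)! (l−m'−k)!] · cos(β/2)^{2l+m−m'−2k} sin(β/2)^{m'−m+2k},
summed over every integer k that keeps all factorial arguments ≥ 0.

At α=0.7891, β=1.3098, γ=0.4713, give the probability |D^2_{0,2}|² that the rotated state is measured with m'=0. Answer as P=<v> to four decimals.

First d^2_{0,2}(β=1.3098), then the phase factors e^{-i(0)α} and e^{-i(2)γ}:
c=cos(1.309800/2)=0.793109, s=sin(1.309800/2)=0.609080; N=√[2·2·24·1]=9.797959
Admissible k: 2..2 (factorial args all ≥0)
  k=2: (−1)^0·9.7980/(4)·0.7931^2·0.6091^2 = +0.571597
d^2_{0,2}(1.3098) = +0.571597
|D^2_{0,2}|² = |d^2_{0,2}(β)|² = (+0.571597)² = 0.326723 (the z-rotation phases have unit modulus)

P=0.3267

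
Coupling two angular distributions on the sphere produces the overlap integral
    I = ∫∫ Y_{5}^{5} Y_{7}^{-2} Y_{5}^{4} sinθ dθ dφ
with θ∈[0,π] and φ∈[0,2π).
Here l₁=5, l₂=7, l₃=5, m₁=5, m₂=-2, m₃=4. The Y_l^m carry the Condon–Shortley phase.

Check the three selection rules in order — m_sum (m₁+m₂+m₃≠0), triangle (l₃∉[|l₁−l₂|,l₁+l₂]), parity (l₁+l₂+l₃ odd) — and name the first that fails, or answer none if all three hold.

m_sum

Σmᵢ = 7  ✗
l₃∈[|l₁−l₂|,l₁+l₂]=[2,12], have l₃=5
Σlᵢ = 17 ⇒ odd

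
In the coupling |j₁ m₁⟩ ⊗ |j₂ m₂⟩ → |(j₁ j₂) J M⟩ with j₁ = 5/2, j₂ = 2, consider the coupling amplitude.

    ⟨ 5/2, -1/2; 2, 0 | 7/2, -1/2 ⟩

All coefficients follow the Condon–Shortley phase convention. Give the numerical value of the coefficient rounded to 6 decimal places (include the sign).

−√(4/105) = -0.195180

√[8·1!4!3!/9! · 2!3!2!2!3!4!] = √(768/35)
  +(−1)^0/∏(0,1,3,2,1,1)! = 1/12  (running 1/12)
  +(−1)^1/∏(1,0,2,1,2,2)! = -1/8  (running -1/24)
⟨..|..⟩ = √(768/35)·(-1/24) = -0.195180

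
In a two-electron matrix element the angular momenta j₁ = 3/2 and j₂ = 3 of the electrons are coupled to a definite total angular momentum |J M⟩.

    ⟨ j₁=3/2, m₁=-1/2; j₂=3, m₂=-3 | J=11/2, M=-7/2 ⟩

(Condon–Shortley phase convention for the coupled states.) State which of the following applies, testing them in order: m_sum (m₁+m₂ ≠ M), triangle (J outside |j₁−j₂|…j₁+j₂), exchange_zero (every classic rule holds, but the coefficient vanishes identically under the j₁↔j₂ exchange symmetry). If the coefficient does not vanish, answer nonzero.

triangle

m-sum: m₁+m₂ = -1/2+(-3) = -7/2, M = -7/2  ✓
triangle: need |j₁−j₂| ≤ J ≤ j₁+j₂, i.e. J ∈ [3/2, 9/2]; J = 11/2 is outside ✗ ⇒ coefficient is 0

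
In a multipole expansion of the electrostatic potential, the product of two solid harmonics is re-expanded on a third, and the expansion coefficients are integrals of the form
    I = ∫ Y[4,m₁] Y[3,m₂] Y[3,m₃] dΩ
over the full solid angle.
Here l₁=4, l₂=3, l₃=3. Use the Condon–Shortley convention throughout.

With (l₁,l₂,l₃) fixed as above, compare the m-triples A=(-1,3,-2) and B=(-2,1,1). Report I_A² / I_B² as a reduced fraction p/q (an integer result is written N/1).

3/4

l's match ⇒ only the (l;m) 3-j factors differ between A and B.
A: triangle coeff Δ(4,3,3) = 1/34650; Σ_t [4,4]: t=4:+1/288 = 1/288; (3j)²=5/231 [(4 3 3; -1 3 -2)], sign=-1
B: triangle coeff Δ(4,3,3) = 1/34650; Σ_t [2,4]: t=2:+1/192 t=3:−1/36 t=4:+1/192 = -5/288; (3j)²=20/693 [(4 3 3; -2 1 1)], sign=-1
I_A²/I_B² = (5/231)/(20/693) = 3/4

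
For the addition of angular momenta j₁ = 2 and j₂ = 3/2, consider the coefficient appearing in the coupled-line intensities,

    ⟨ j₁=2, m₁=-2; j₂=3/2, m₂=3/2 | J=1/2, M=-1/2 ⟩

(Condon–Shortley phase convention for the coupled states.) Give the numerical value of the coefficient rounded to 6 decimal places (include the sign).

−√(2/5) ≈ -0.632456

j₁+j₂−J=3  J+j₁−j₂=1  J−j₁+j₂=0  j₁+j₂+J+1=5
(j₁±m₁, j₂±m₂, J±M) = (0,4,3,0,0,1)
P² = 72/5
sum k=3..3:
  [3] −1/6 = -1/6
S = -1/6
C² = P²·S² = 2/5 ; C = -0.632456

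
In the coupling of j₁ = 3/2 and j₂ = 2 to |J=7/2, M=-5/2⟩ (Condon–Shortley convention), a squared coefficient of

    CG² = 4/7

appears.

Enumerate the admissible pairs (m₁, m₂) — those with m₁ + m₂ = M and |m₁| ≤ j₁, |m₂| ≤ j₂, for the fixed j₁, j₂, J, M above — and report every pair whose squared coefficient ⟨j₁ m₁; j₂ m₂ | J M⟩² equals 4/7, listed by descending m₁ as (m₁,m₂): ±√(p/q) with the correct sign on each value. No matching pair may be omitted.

(-3/2,-1): +√(4/7)

Admissible pairs with m₁+m₂ = M = -5/2: (-3/2,-1), (-1/2,-2)
  (m₁,m₂)=(-1/2,-2): CG² = 3/7, CG = +√(3/7)
  (m₁,m₂)=(-3/2,-1): CG² = 4/7, CG = +√(4/7)   ← matches the target
Pairs with CG² = 4/7: (-3/2,-1): +√(4/7)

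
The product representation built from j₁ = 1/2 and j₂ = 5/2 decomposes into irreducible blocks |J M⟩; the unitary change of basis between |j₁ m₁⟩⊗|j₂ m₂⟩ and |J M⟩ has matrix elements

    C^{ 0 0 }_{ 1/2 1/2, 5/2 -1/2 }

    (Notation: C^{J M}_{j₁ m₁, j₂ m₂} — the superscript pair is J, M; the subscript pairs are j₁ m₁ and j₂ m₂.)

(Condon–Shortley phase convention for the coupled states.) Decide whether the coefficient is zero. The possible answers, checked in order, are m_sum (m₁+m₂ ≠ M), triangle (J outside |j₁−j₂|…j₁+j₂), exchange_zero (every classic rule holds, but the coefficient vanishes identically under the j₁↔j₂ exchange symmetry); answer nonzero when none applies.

m-sum: m₁+m₂ = 1/2+(-1/2) = 0, M = 0  ✓
triangle: need |j₁−j₂| ≤ J ≤ j₁+j₂, i.e. J ∈ [2, 3]; J = 0 is outside ✗ ⇒ coefficient is 0

triangle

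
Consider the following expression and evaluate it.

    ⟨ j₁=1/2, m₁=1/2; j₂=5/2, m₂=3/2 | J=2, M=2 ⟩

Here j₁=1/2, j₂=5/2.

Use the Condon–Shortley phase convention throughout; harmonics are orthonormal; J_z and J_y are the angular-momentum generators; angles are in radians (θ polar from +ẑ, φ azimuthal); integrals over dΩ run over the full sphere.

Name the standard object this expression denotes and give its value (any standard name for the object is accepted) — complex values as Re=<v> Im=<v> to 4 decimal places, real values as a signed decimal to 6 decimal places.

Clebsch–Gordan coefficient, +√(1/6) ≈ +0.408248

This is a Clebsch–Gordan (vector-coupling) coefficient.
√[5·1!0!4!/6! · 1!0!4!1!4!0!] = √(96)
  +(−1)^0/∏(0,1,0,4,0,0)! = 1/24  (running 1/24)
⟨..|..⟩ = √(96)·(1/24) = +0.408248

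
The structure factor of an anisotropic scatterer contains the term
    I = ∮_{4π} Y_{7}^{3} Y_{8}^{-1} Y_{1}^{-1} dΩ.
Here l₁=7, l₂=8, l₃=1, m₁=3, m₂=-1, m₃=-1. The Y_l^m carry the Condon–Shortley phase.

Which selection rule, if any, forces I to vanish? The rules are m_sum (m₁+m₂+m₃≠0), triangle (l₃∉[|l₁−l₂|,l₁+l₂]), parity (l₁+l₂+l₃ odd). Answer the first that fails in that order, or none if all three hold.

m_sum

m₁+m₂+m₃ = 3 − 1 − 1 = 1  ✗
triangle: |7−8|=1 ≤ l₃=1 ≤ 7+8=15
parity: l₁+l₂+l₃ = 16 is even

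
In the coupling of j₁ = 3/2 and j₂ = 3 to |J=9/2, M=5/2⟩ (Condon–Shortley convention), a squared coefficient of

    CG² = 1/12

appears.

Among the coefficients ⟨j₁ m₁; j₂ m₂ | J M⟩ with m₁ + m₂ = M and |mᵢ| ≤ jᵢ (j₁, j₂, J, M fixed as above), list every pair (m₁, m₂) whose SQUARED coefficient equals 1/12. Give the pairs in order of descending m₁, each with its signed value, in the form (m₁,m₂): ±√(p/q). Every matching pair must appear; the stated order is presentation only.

Admissible pairs with m₁+m₂ = M = 5/2: (-1/2,3), (1/2,2), (3/2,1)
  (m₁,m₂)=(3/2,1): CG² = 5/12, CG = +√(5/12)
  (m₁,m₂)=(1/2,2): CG² = 1/2, CG = +√(1/2)
  (m₁,m₂)=(-1/2,3): CG² = 1/12, CG = +√(1/12)   ← matches the target
Pairs with CG² = 1/12: (-1/2,3): +√(1/12)

(-1/2,3): +√(1/12)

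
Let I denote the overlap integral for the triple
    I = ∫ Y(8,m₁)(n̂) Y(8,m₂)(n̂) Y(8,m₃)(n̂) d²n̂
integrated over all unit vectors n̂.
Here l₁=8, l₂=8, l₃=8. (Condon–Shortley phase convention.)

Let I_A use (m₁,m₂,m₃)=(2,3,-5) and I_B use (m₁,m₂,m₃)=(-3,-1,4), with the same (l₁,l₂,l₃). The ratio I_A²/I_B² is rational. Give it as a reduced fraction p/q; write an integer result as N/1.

l's match ⇒ only the (l;m) 3-j factors differ between A and B.
A: triangle coeff Δ(8,8,8) = 1/236637794250; Σ_t [3,6]: t=3:−1/20901888000 t=4:+1/4180377600 t=5:−1/5225472000 t=6:+1/41803776000 = 1/41803776000; (3j)²=42/37145 [(8 8 8; 2 3 -5)], sign=-1
B: triangle coeff Δ(8,8,8) = 1/236637794250; Σ_t [3,7]: t=3:−1/16721510400 t=4:+1/2090188800 t=5:−1/1492992000 t=6:+1/5225472000 t=7:−1/117050572800 = -1/14631321600; (3j)²=192/96577 [(8 8 8; -3 -1 4)], sign=-1
I_A²/I_B² = (42/37145)/(192/96577) = 91/160

91/160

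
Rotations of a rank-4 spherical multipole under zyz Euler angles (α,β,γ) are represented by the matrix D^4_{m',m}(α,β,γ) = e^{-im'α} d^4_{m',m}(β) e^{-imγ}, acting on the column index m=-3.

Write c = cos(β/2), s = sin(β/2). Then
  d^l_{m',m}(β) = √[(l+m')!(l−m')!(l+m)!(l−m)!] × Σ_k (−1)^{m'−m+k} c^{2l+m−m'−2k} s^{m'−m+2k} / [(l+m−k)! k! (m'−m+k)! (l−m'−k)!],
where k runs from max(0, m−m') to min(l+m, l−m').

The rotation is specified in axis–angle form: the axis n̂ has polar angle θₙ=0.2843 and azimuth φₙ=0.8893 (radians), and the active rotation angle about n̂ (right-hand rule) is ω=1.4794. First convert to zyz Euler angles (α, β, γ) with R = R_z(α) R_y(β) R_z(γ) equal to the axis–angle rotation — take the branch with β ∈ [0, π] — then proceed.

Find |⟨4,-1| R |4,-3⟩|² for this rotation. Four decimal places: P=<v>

P=0.0570

Axis–angle → zyz. n̂ = (sinθₙcosφₙ, sinθₙsinφₙ, cosθₙ) = (+0.176694, +0.217834, +0.959858), ω = 1.4794.
R = I cosω + sinω [n̂]ₓ + (1−cosω) n̂n̂ᵀ gives
  R = [+0.119640, -0.920875, +0.371046; +0.990829, +0.134390, +0.014050; -0.062803, +0.365962, +0.928508]
β = atan2(√(R₁₃²+R₂₃²), R₃₃) = 0.380422; α = atan2(R₂₃, R₁₃) mod 2π = 0.037848; γ = atan2(R₃₂, −R₃₁) mod 2π = 1.400841
First d^4_{-1,-3}(β=0.3804), then the phase factors e^{-i(-1)α} and e^{-i(-3)γ}:
c=cos(0.380422/2)=0.981964, s=sin(0.380422/2)=0.189066; N=√[6·120·1·5040]=1904.940944
k: max(0,(-3)−(-1))=0 … min(4+(-3),4−(-1))=1
  k=0: (−1)^2·1904.9409/(240)·0.9820^6·0.1891^2 = +0.254373
  k=1: (−1)^3·1904.9409/(144)·0.9820^4·0.1891^4 = -0.015716
d^4_{-1,-3}(0.3804) = +0.254373 -0.015716 = +0.238657
|D^4_{-1,-3}|² = |d^4_{-1,-3}(β)|² = (+0.238657)² = 0.056957 (the z-rotation phases have unit modulus)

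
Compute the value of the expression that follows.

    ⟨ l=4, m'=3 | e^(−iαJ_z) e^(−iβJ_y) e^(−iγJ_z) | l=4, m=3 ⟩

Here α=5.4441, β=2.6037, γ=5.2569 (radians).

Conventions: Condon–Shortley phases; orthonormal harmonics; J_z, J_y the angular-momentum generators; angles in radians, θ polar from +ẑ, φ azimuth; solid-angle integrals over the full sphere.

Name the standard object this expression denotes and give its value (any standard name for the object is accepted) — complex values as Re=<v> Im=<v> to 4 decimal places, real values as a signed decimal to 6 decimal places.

Wigner D-matrix element, Re=-0.0018 Im=0.0014

This is a Wigner D-matrix element — the rotation-matrix element ⟨l m'| R(α,β,γ) |l m⟩ in the angular-momentum basis.
Split into d^4_{3,3}(β=2.6037) × two z-phases.
With c≡cos(β/2)=0.265716 and s≡sin(β/2)=0.964051, N=[5040·1·5040·1]^{1/2}=5040.000000
k: max(0,(3)−(3))=0 … min(4+(3),4−(3))=1
  k=0: (−1)^0·5040.0000/(5040)·0.2657^8·0.9641^0 = +0.000025
  k=1: (−1)^1·5040.0000/(720)·0.2657^6·0.9641^2 = -0.002290
d^4_{3,3}(2.6037) = +0.000025 -0.002290 = -0.002265
Attach z-rotation phases: D = e^{-i(3)(5.4441)}·(-0.002265)·e^{-i(3)(5.2569)} = -0.001751+0.001437i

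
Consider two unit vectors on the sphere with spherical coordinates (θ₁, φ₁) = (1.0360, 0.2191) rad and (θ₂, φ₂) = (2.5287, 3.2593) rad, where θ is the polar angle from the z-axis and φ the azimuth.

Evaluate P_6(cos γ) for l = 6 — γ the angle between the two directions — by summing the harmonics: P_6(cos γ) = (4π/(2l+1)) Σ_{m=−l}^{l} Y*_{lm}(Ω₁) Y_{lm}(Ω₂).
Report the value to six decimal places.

-0.184969

Expand P_6 via completeness: Σ_{m} conj(Y_{6,m}) at Ω₁ times Y_{6,m} at Ω₂ —
  m=-6: (+0.049654+0.189553i) × (+0.013316-0.011359i) = +0.002814+0.001960i  (running Σ = +0.002814+0.001960i)
  m=-5: (+0.184001+0.357528i) × (+0.071711-0.047863i) = +0.030307+0.016832i  (running Σ = +0.033121+0.018792i)
  m=-4: (+0.232364+0.279031i) × (+0.221424-0.112707i) = +0.082900+0.035595i  (running Σ = +0.116021+0.054387i)
  m=-3: (-0.023877-0.018428i) × (+0.414923-0.152928i) = -0.012725-0.003995i  (running Σ = +0.103296+0.050392i)
  m=-2: (-0.316336-0.148230i) × (+0.390923-0.093768i) = -0.137562-0.028284i  (running Σ = -0.034266+0.022108i)
  m=-1: (-0.099824-0.022228i) × (-0.057564+0.006807i) = +0.005898+0.000600i  (running Σ = -0.028369+0.022708i)
  m=0: (+0.322228-0.000000i) × (-0.417760+0.000000i) = -0.134614+0.000000i  (running Σ = -0.162983+0.022708i)
  m=1: (+0.099824-0.022228i) × (+0.057564+0.006807i) = +0.005898-0.000600i  (running Σ = -0.157085+0.022108i)
  m=2: (-0.316336+0.148230i) × (+0.390923+0.093768i) = -0.137562+0.028284i  (running Σ = -0.294647+0.050392i)
  m=3: (+0.023877-0.018428i) × (-0.414923-0.152928i) = -0.012725+0.003995i  (running Σ = -0.307372+0.054387i)
  m=4: (+0.232364-0.279031i) × (+0.221424+0.112707i) = +0.082900-0.035595i  (running Σ = -0.224473+0.018792i)
  m=5: (-0.184001+0.357528i) × (-0.071711-0.047863i) = +0.030307-0.016832i  (running Σ = -0.194166+0.001960i)
  m=6: (+0.049654-0.189553i) × (+0.013316+0.011359i) = +0.002814-0.001960i  (running Σ = -0.191351+0.000000i)
Σ over m = -0.191351+0.000000i; ×(4π/13) → -0.184969+0.000000i. Real part: -0.184969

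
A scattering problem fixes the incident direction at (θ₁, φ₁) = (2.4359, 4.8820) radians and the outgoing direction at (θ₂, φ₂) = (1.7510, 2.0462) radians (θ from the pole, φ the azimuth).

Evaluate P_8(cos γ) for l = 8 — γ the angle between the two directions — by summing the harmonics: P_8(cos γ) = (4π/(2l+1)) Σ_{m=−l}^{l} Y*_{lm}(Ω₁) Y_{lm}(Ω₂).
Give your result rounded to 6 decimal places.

Summing Y*_{l m}(θ₁,φ₁)·Y_{l m}(θ₂,φ₂) over m ∈ [−8, 8]; prefactor 4π/(2·8+1) = 0.739198:
  m=-8: Y*=0.00343 + 0.01577j  Y=-0.35688 + 0.27791j  product -0.00560 - 0.00468j
  m=-7: Y*=0.07024 - 0.02834j  Y=0.06103 + 0.32392j  product 0.01347 + 0.02102j
  m=-6: Y*=-0.11318 - 0.18332j  Y=-0.16950 - 0.05043j  product 0.00994 + 0.03678j
  m=-5: Y*=-0.30312 + 0.26733j  Y=-0.23413 + 0.24409j  product 0.00572 - 0.13658j
  m=-4: Y*=0.36137 + 0.29130j  Y=-0.02387 - 0.06950j  product 0.01162 - 0.03207j
  m=-3: Y*=0.09078 - 0.16275j  Y=-0.32527 - 0.04736j  product -0.03724 + 0.04864j
  m=-2: Y*=0.26502 + 0.09351j  Y=0.01501 - 0.02103j  product 0.00594 - 0.00417j
  m=-1: Y*=0.05716 - 0.33378j  Y=-0.14711 - 0.28578j  product -0.10380 + 0.03277j
  m=+0: Y*=0.18342 + 0.00000j  Y=0.01167 + 0.00000j  product 0.00214 + 0.00000j
  m=+1: Y*=-0.05716 - 0.33378j  Y=0.14711 - 0.28578j  product -0.10380 - 0.03277j
  m=+2: Y*=0.26502 - 0.09351j  Y=0.01501 + 0.02103j  product 0.00594 + 0.00417j
  m=+3: Y*=-0.09078 - 0.16275j  Y=0.32527 - 0.04736j  product -0.03724 - 0.04864j
  m=+4: Y*=0.36137 - 0.29130j  Y=-0.02387 + 0.06950j  product 0.01162 + 0.03207j
  m=+5: Y*=0.30312 + 0.26733j  Y=0.23413 + 0.24409j  product 0.00572 + 0.13658j
  m=+6: Y*=-0.11318 + 0.18332j  Y=-0.16950 + 0.05043j  product 0.00994 - 0.03678j
  m=+7: Y*=-0.07024 - 0.02834j  Y=-0.06103 + 0.32392j  product 0.01347 - 0.02102j
  m=+8: Y*=0.00343 - 0.01577j  Y=-0.35688 - 0.27791j  product -0.00560 + 0.00468j
Total Σ_m = -0.19776 - 0.00000j. Multiply by 0.739198: -0.14618 - 0.00000j. P_8(cos γ) = -0.146183

-0.146183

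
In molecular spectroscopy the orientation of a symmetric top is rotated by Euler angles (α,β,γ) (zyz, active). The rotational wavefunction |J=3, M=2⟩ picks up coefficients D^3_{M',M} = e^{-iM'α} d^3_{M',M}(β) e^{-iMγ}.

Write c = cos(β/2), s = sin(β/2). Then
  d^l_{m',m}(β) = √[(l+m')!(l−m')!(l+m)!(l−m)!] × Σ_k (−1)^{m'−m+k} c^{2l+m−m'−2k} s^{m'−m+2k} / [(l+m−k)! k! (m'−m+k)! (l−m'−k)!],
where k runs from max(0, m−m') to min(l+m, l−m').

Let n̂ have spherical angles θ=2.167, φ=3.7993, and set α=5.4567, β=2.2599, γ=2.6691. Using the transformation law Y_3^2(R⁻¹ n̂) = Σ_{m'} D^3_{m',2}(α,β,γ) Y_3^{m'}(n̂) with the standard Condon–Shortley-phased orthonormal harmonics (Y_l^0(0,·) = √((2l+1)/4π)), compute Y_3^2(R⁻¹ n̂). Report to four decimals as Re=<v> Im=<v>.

Need the full column D^3_{m',2} for m'=−3..3 at α=5.4567, β=2.2599, γ=2.6691.
cos(β/2)=0.426705, sin(β/2)=0.904391
d^3_{-3,2}: single k=5 term ⇒ +0.632389;  D = +0.022967-0.631972i
d^3_{-2,2}: k∈[4..5] ⇒ +0.609046 -0.547189 = +0.061858;  D = +0.046992-0.040226i
d^3_{-1,2}: k∈[3..4] ⇒ +0.363481 -0.816410 = -0.452929;  D = -0.449753-0.053547i
d^3_{0,2}: k∈[2..3] ⇒ +0.148520 -0.667177 = -0.518657;  D = -0.303806-0.420365i
d^3_{1,2}: k∈[1..2] ⇒ +0.040457 -0.363481 = -0.323024;  D = +0.064388-0.316542i
d^3_{2,2}: k∈[0..1] ⇒ +0.006036 -0.135579 = -0.129543;  D = +0.110867-0.067006i
d^3_{3,2}: single k=0 term ⇒ -0.031338;  D = +0.030093+0.008746i
Y_3^{m'}(θ=2.167,φ=3.7993) and Σ D·Y over m':
  (+0.0230-0.6320i)·(+0.0926+0.2175i)  (+0.0470-0.0402i)·(-0.0993+0.3802i)  (-0.4498-0.0535i)·(-0.1220+0.0942i)  (-0.3038-0.4204i)·(+0.2983+0.0000i)  (+0.0644-0.3165i)·(+0.1220+0.0942i)  (+0.1109-0.0670i)·(-0.0993-0.3802i)  (+0.0301+0.0087i)·(-0.0926+0.2175i)
Y_3^2(R⁻¹ n̂) = +0.116027-0.255196i

Re=0.1160 Im=-0.2552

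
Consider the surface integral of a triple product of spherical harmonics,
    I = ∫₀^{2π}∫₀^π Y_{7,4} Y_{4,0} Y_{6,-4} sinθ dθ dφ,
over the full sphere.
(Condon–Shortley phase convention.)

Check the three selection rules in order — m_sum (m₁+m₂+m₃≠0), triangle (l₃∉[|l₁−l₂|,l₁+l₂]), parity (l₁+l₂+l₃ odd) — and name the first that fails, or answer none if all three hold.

m₁+m₂+m₃ = 4 + 0 − 4 = 0  ✓
triangle: |7−4|=3 ≤ l₃=6 ≤ 7+4=11  ✓
parity: l₁+l₂+l₃ = 17 is odd  ✗

parity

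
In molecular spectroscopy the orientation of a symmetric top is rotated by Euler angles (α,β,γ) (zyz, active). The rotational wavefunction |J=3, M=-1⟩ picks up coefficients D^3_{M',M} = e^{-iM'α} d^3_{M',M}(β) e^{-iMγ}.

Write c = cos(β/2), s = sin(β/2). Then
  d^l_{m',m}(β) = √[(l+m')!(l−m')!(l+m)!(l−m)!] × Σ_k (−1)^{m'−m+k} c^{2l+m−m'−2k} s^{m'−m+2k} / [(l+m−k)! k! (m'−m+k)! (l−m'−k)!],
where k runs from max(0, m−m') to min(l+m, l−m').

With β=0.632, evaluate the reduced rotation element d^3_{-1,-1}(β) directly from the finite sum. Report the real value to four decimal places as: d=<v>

d=0.1573

d^3_{-1,-1}(β=0.6320) via the finite sum:
With c≡cos(β/2)=0.950486 and s≡sin(β/2)=0.310767, N=[2·24·2·24]^{1/2}=48.000000
k: max(0,(-1)−(-1))=0 … min(3+(-1),3−(-1))=2
  k=0: (−1)^0·48.0000/(48)·0.9505^6·0.3108^0 = +0.737352
  k=1: (−1)^1·48.0000/(6)·0.9505^4·0.3108^2 = -0.630584
  k=2: (−1)^2·48.0000/(8)·0.9505^2·0.3108^4 = +0.050557
d^3_{-1,-1}(0.6320) = +0.737352 -0.630584 +0.050557 = +0.157324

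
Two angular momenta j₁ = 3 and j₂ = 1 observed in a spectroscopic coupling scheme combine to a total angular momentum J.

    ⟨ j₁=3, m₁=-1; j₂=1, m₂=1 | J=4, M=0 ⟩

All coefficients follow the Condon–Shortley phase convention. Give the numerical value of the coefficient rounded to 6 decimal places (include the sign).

triangle: 0!*6!*2!/9! = 1440/362880
(j±m)!: 2!*4!*2!*0!*4!*4! = 55296
prefactor² = (2J+1)*Δ*N² = 13824/7
  k=0: +1/(0!*0!*4!*2!*2!*0!) = 1/96
Σ = 1/96  ⇒  CG² = 13824/7*(1/96)² = 3/14
CG = +√(3/14) = +0.462910

+0.462910  (= +√(3/14))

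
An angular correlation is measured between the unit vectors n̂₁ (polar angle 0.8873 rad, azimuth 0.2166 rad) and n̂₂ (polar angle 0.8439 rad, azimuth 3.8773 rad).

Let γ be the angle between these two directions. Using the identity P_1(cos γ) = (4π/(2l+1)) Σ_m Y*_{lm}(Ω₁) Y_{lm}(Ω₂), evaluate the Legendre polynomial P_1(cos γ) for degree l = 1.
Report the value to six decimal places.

-0.083390

Addition theorem: P_1(cos γ) = (4π/3) Σ_m Y*_{lm}(Ω₁) Y_{lm}(Ω₂), m = −1…1:
  [-1]  conj(Y_{1,-1})(Ω₁) = +0.261626+0.057571i ; Y_{1,-1}(Ω₂) = -0.191394+0.173259i ; Δ = -0.060048+0.034310i
  [+0]  conj(Y_{1,0})(Ω₁) = +0.308556-0.000000i ; Y_{1,0}(Ω₂) = +0.324703+0.000000i ; Δ = +0.100189+0.000000i
  [+1]  conj(Y_{1,1})(Ω₁) = -0.261626+0.057571i ; Y_{1,1}(Ω₂) = +0.191394+0.173259i ; Δ = -0.060048-0.034310i
Total Σ_m = -0.019908+0.000000i. Multiply by 4.188790: -0.083390+0.000000i. P_1(cos γ) = -0.083390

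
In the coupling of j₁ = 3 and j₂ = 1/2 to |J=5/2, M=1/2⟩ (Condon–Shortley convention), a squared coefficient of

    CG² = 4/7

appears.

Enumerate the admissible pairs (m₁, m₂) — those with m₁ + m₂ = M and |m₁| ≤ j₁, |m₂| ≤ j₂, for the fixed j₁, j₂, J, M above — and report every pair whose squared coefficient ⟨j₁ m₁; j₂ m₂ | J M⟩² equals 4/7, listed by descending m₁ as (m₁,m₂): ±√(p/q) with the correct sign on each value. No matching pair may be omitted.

Admissible pairs with m₁+m₂ = M = 1/2: (0,1/2), (1,-1/2)
  (m₁,m₂)=(1,-1/2): CG² = 4/7, CG = +√(4/7)   ← matches the target
  (m₁,m₂)=(0,1/2): CG² = 3/7, CG = −√(3/7)
Pairs with CG² = 4/7: (1,-1/2): +√(4/7)

(1,-1/2): +√(4/7)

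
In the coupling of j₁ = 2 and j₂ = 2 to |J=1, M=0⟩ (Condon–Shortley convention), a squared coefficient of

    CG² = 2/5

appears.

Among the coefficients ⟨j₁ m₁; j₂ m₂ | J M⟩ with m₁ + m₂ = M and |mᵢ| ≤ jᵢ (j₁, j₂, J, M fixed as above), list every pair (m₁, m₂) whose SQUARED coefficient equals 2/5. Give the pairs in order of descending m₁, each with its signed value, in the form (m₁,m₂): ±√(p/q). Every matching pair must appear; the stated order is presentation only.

(2,-2): +√(2/5); (-2,2): −√(2/5)

Admissible pairs with m₁+m₂ = M = 0: (-2,2), (-1,1), (0,0), (1,-1), (2,-2)
  (m₁,m₂)=(2,-2): CG² = 2/5, CG = +√(2/5)   ← matches the target
  (m₁,m₂)=(1,-1): CG² = 1/10, CG = −√(1/10)
  (m₁,m₂)=(0,0): CG² = 0/1, CG = 0
  (m₁,m₂)=(-1,1): CG² = 1/10, CG = +√(1/10)
  (m₁,m₂)=(-2,2): CG² = 2/5, CG = −√(2/5)   ← matches the target
Pairs with CG² = 2/5: (2,-2): +√(2/5); (-2,2): −√(2/5)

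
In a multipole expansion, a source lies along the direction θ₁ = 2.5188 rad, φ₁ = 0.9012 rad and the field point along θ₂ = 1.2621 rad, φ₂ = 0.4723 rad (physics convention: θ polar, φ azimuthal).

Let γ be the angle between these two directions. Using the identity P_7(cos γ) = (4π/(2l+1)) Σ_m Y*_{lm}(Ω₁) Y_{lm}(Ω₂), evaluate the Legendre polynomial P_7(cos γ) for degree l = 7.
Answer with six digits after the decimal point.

Addition theorem: P_7(cos γ) = (4π/15) Σ_m Y*_{lm}(Ω₁) Y_{lm}(Ω₂), m = −7…7:
  m=-7: (0.011485, 0.000290) × (-0.351473, 0.058347) = (-0.004054, 0.000568)  (running Σ = (-0.004054, 0.000568))
  m=-6: (-0.038325, 0.045983) × (-0.405131, -0.128789) = (0.021449, -0.013693)  (running Σ = (0.017395, -0.013125))
  m=-5: (-0.038472, -0.183752) × (-0.040941, -0.040508) = (-0.005868, 0.009081)  (running Σ = (0.011527, -0.004044))
  m=-4: (0.344282, 0.171951) × (0.103514, 0.314043) = (-0.018362, 0.125919)  (running Σ = (-0.006835, 0.121875))
  m=-3: (-0.431505, 0.202087) × (-0.027480, 0.177149) = (-0.023942, -0.081994)  (running Σ = (-0.030777, 0.039881))
  m=-2: (0.046365, -0.196600) × (0.153363, -0.212031) = (-0.034575, -0.039982)  (running Σ = (-0.065352, -0.000101))
  m=-1: (-0.189545, -0.239447) × (0.194066, -0.099141) = (-0.060523, -0.027677)  (running Σ = (-0.125875, -0.027778))
  m=0: (0.312007, -0.000000) × (-0.238393, 0.000000) = (-0.074380, 0.000000)  (running Σ = (-0.200256, -0.027778))
  m=1: (0.189545, -0.239447) × (-0.194066, -0.099141) = (-0.060523, 0.027677)  (running Σ = (-0.260779, -0.000101))
  m=2: (0.046365, 0.196600) × (0.153363, 0.212031) = (-0.034575, 0.039982)  (running Σ = (-0.295354, 0.039881))
  m=3: (0.431505, 0.202087) × (0.027480, 0.177149) = (-0.023942, 0.081994)  (running Σ = (-0.319295, 0.121875))
  m=4: (0.344282, -0.171951) × (0.103514, -0.314043) = (-0.018362, -0.125919)  (running Σ = (-0.337657, -0.004044))
  m=5: (0.038472, -0.183752) × (0.040941, -0.040508) = (-0.005868, -0.009081)  (running Σ = (-0.343526, -0.013125))
  m=6: (-0.038325, -0.045983) × (-0.405131, 0.128789) = (0.021449, 0.013693)  (running Σ = (-0.322077, 0.000568))
  m=7: (-0.011485, 0.000290) × (0.351473, 0.058347) = (-0.004054, -0.000568)  (running Σ = (-0.326131, -0.000000))
Σ over m = (-0.326131, -0.000000); ×(4π/15) → (-0.273219, -0.000000). Real part: -0.273219

-0.273219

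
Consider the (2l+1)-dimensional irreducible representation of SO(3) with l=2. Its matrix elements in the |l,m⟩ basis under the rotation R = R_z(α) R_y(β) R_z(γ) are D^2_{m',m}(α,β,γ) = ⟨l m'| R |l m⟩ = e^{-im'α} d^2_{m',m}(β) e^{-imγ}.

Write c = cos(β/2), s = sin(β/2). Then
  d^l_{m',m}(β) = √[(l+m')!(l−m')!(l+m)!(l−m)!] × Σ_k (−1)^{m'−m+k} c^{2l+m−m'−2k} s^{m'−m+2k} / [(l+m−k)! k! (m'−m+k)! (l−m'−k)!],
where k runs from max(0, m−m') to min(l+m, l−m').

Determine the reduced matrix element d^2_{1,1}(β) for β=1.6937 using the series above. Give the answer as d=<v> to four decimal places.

d=-0.5463

d^2_{1,1}(β=1.6937) via the finite sum:
With c≡cos(β/2)=0.662346 and s≡sin(β/2)=0.749198, N=[6·1·6·1]^{1/2}=6.000000
Admissible k: 0..1 (factorial args all ≥0)
  k=0: (−1)^0·6.0000/(6)·0.6623^4·0.7492^0 = +0.192460
  k=1: (−1)^1·6.0000/(2)·0.6623^2·0.7492^2 = -0.738728
d^2_{1,1}(1.6937) = +0.192460 -0.738728 = -0.546268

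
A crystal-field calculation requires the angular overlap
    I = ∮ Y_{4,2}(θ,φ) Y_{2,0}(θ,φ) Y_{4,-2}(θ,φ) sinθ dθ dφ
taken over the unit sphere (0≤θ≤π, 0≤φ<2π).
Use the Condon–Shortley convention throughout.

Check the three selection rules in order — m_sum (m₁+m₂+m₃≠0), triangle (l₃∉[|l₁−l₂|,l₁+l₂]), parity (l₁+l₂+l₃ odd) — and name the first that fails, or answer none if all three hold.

azimuthal sum: 2 + 0 − 2 = 0  ✓
2 ≤ 4 ≤ 6 (triangle on l)  ✓
L = 4 + 2 + 4 = 10 (even)  ✓

none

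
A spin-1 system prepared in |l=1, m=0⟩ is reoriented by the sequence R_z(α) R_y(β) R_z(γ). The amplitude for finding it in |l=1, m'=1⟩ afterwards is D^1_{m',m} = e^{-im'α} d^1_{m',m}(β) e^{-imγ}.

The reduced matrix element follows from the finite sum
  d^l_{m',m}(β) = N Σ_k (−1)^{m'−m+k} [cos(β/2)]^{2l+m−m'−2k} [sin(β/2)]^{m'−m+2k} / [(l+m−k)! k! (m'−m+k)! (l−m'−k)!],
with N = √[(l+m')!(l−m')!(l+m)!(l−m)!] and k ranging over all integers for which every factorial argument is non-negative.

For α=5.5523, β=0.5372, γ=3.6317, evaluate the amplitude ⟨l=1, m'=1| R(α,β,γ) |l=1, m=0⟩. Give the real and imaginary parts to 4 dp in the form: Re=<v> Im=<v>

D^1_{1,0}(5.5523,0.5372,3.6317) = e^{-i·1·5.5523}·d^1_{1,0}(0.5372)·e^{-i·0·3.6317}. Compute d first:
With c≡cos(β/2)=0.964143 and s≡sin(β/2)=0.265382, N=[2·1·1·1]^{1/2}=1.414214
k: max(0,(0)−(1))=0 … min(1+(0),1−(1))=0
  k=0: (−1)^1·1.4142/(1)·0.9641^1·0.2654^1 = -0.361849
d^1_{1,0}(0.5372) = -0.361849
D = (+0.744584+0.667529i)·(-0.361849)·(+1.000000+0.000000i) = -0.269427-0.241545i

Re=-0.2694 Im=-0.2415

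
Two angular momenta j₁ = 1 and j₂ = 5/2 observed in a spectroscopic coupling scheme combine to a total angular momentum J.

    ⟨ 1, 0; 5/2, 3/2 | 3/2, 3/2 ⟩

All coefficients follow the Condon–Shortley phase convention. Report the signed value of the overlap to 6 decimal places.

√[4·2!0!3!/6! · 1!1!4!1!3!0!] = √(48/5)
  +(−1)^1/∏(1,1,0,3,0,0)! = -1/6  (running -1/6)
⟨..|..⟩ = √(48/5)·(-1/6) = -0.516398

-0.516398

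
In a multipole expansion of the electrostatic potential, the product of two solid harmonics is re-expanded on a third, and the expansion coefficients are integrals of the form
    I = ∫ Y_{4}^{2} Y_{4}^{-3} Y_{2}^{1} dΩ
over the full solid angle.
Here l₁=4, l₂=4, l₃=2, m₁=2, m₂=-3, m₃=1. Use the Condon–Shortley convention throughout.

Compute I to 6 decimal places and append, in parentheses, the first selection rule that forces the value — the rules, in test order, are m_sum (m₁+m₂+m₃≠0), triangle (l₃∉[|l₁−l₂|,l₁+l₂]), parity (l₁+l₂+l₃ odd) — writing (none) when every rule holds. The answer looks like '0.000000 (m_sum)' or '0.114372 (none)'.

-0.187702 (none)

m-sum 0 ✓  L=10 even ✓  0≤2≤8 ✓
Π(2lᵢ+1) = 9×9×5 = 405
triangle coeff Δ(4,4,2) = 1/13860
Σ_t [2,4]: t=2:+1/192 t=3:−1/36 t=4:+1/192 = -5/288
(3j)²=20/693 [(4 4 2; 0 0 0)], sign=-1
Σ_t [0,1]: t=0:+1/1440 t=1:−1/240 = -1/288
(3j)²=5/132 [(4 4 2; 2 -3 1)], sign=+1
⇒ 4πI² = 375/847
I = (-1)√(375/847/(4π)) = -0.18770204
No selection rule forces the value: the integral is nonzero (none).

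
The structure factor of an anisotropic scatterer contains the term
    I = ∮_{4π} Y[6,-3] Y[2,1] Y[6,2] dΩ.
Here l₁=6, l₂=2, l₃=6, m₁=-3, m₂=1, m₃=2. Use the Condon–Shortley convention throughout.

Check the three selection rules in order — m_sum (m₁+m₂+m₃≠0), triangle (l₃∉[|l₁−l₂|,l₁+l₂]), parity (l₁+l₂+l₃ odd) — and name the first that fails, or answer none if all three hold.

azimuthal sum: -3 + 1 + 2 = 0  ✓
4 ≤ 6 ≤ 8 (triangle on l)  ✓
L = 6 + 2 + 6 = 14 (even)  ✓

none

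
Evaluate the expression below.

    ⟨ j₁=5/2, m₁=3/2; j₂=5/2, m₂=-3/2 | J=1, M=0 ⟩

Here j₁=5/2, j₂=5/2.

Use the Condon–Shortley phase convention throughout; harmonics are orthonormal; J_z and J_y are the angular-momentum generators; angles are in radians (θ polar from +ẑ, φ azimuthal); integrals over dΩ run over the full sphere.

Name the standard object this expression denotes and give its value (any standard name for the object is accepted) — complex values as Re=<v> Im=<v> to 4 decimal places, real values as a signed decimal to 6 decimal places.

Clebsch–Gordan coefficient, −√(9/70) ≈ -0.358569

This is a Clebsch–Gordan (vector-coupling) coefficient.
j₁+j₂−J=4  J+j₁−j₂=1  J−j₁+j₂=1  j₁+j₂+J+1=7
(j₁±m₁, j₂±m₂, J±M) = (4,1,1,4,1,1)
P² = 288/35
sum k=0..1:
  [0] +1/24 = 1/24
  [1] −1/6 = -1/6
S = -1/8
C² = P²·S² = 9/70 ; C = -0.358569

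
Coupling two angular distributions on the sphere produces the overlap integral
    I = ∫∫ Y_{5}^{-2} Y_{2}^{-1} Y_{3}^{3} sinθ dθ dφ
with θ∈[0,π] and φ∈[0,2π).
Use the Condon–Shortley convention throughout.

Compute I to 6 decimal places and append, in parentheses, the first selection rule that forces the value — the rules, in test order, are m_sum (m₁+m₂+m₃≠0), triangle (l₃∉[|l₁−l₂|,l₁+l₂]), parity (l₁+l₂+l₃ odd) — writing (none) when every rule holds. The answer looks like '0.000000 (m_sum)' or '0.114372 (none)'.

m-sum 0 ✓  L=10 even ✓  3≤3≤7 ✓
Π(2lᵢ+1) = 11×5×7 = 385
triangle coeff Δ(5,2,3) = 1/2310
Σ_t [2,2]: t=2:+1/144 = 1/144
(3j)²=10/231 [(5 2 3; 0 0 0)], sign=-1
Σ_t [1,1]: t=1:−1/4320 = -1/4320
(3j)²=1/330 [(5 2 3; -2 -1 3)], sign=-1
⇒ 4πI² = 5/99
I = (+1)√(5/99/(4π)) = 0.06339609
No selection rule forces the value: the integral is nonzero (none).

0.063396 (none)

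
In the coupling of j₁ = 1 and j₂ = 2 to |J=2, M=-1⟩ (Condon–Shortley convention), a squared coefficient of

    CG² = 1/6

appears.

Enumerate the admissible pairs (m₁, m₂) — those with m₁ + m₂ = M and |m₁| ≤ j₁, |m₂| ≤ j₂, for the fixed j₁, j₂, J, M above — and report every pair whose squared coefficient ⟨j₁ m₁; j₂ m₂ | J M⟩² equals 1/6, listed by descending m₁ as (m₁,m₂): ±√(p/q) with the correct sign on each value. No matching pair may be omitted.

(0,-1): +√(1/6)

Admissible pairs with m₁+m₂ = M = -1: (-1,0), (0,-1), (1,-2)
  (m₁,m₂)=(1,-2): CG² = 1/3, CG = +√(1/3)
  (m₁,m₂)=(0,-1): CG² = 1/6, CG = +√(1/6)   ← matches the target
  (m₁,m₂)=(-1,0): CG² = 1/2, CG = −√(1/2)
Pairs with CG² = 1/6: (0,-1): +√(1/6)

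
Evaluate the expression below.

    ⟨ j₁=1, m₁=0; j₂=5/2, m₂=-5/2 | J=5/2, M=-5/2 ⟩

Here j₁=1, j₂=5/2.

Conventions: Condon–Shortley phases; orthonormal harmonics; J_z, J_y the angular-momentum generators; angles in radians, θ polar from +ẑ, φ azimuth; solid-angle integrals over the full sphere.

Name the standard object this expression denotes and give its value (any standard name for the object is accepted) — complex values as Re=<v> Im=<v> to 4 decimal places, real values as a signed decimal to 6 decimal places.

Clebsch–Gordan coefficient, +√(5/7) ≈ +0.845154

This is a Clebsch–Gordan (vector-coupling) coefficient.
√[6·1!1!4!/7! · 1!1!0!5!0!5!] = √(2880/7)
  +(−1)^0/∏(0,1,1,0,0,4)! = 1/24  (running 1/24)
⟨..|..⟩ = √(2880/7)·(1/24) = +0.845154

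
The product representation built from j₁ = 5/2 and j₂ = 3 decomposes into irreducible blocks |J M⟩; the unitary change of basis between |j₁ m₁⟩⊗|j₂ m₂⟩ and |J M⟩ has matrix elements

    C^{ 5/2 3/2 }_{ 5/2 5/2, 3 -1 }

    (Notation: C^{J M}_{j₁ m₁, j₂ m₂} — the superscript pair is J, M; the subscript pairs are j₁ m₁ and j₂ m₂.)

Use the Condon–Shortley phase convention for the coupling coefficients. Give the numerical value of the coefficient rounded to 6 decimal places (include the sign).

+0.534522  (= +√(2/7))

√[6·3!2!3!/9! · 5!0!2!4!4!1!] = √(1152/7)
  +(−1)^0/∏(0,3,0,2,2,1)! = 1/24  (running 1/24)
⟨..|..⟩ = √(1152/7)·(1/24) = +0.534522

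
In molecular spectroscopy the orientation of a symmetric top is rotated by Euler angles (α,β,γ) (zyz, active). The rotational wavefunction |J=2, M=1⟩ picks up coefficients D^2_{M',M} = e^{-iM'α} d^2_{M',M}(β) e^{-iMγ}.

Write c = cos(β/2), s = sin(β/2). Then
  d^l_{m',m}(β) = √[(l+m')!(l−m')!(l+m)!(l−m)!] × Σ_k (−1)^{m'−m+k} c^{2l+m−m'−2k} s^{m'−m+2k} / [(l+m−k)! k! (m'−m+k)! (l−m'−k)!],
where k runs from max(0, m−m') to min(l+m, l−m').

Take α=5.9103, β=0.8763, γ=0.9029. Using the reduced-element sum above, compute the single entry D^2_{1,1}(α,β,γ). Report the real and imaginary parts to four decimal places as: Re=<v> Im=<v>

Re=0.1981 Im=-0.1161

First d^2_{1,1}(β=0.8763), then the phase factors e^{-i(1)α} and e^{-i(1)γ}:
With c≡cos(β/2)=0.905538 and s≡sin(β/2)=0.424265, N=[6·1·6·1]^{1/2}=6.000000
k∈{0,1} keeps every argument non-negative
  k=0: (−1)^0·6.0000/(6)·0.9055^4·0.4243^0 = +0.672399
  k=1: (−1)^1·6.0000/(2)·0.9055^2·0.4243^2 = -0.442801
d^2_{1,1}(0.8763) = +0.672399 -0.442801 = +0.229597
D = (+0.931280+0.364304i)·(+0.229597)·(+0.619336-0.785126i) = +0.198097-0.116072i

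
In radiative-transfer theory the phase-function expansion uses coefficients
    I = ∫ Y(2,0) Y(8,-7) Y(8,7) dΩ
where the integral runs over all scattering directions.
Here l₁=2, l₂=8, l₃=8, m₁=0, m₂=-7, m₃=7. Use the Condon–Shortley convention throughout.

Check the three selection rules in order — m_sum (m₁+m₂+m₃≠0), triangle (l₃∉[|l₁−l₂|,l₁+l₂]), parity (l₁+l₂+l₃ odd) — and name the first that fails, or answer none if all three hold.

m₁+m₂+m₃ = 0 − 7 + 7 = 0  ✓
triangle: |2−8|=6 ≤ l₃=8 ≤ 2+8=10  ✓
parity: l₁+l₂+l₃ = 18 is even  ✓

none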